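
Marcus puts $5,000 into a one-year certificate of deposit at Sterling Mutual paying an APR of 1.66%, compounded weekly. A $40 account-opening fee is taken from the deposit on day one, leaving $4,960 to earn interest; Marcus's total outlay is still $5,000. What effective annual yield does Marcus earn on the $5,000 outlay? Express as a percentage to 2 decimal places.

Value after one year: 4,960 × (1 + 0.0166/52)^52 = 4,960 × 1.016736 = $5,043.01.
Effective yield on the $5,000 outlay: 5,043.01 / 5,000 − 1 = 0.008602 = 0.86%.

0.86%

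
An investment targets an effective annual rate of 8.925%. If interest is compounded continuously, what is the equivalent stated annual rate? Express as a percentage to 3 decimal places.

Continuous: nominal r satisfies e^r − 1 = 0.08925.
r = ln(1 + 0.08925) = ln(1.08925) = 0.085489 = 8.549%.

8.549%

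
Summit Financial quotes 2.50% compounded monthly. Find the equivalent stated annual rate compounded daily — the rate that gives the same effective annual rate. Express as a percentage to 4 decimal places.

2.4975%

EAR = (1 + 0.0250/12)^12 − 1 = 0.025288.
Solve (1 + r/365)^365 = 1.025288: r/365 = 1.025288^(1/365) − 1 = 0.000068, so r = 0.024975 = 2.4975%.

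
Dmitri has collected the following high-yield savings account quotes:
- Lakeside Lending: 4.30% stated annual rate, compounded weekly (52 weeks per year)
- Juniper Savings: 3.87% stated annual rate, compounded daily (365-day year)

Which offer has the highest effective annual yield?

Lakeside Lending

Lakeside Lending: (1 + 0.0430/52)^52 − 1 = 4.392%
Juniper Savings: (1 + 0.0387/365)^365 − 1 = 3.946%
The highest effective annual rate is Lakeside Lending at 4.392%.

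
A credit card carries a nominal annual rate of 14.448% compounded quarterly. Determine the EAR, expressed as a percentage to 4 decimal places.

15.2498%

EAR = (1 + 0.14448/4)^4 − 1.
= 1.152498 − 1 = 15.2498%.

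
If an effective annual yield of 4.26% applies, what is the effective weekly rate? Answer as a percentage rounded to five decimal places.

The per-week rate i satisfies (1 + i)^52 = 1 + 0.0426.
i = 1.0426^(1/52) − 1 = 0.0008026 = 0.08026%.

0.08026%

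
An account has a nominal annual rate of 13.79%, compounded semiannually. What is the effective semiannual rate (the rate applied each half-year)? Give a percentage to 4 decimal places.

With a nominal annual rate compounded semiannually, the periodic rate is the nominal rate divided by 2.
i = 0.1379 / 2 = 0.0689500 = 6.8950%.

6.8950%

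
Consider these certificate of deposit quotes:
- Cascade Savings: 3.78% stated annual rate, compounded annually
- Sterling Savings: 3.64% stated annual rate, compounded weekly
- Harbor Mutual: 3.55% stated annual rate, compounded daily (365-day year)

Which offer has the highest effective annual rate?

Cascade Savings

Cascade Savings: compounded annually, EAR = 3.780%
Sterling Savings: (1 + 0.0364/52)^52 − 1 = 3.706%
Harbor Mutual: (1 + 0.0355/365)^365 − 1 = 3.614%
The highest effective annual rate is Cascade Savings at 3.780%.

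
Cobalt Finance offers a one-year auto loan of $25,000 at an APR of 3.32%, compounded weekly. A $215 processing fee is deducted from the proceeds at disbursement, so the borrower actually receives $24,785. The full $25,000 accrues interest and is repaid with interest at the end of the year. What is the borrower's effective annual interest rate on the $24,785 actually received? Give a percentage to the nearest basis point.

4.27%

Amount owed after one year: 25,000 × (1 + 0.0332/52)^52 = 25,000 × 1.033746 = $25,843.66.
Effective rate on net proceeds: 25,843.66 / 24,785 − 1 = 0.042714 = 4.27%.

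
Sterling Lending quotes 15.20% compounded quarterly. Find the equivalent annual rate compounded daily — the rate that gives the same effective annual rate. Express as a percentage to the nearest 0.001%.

14.921%

EAR = (1 + 0.1520/4)^4 − 1 = 0.160886.
Solve (1 + r/365)^365 = 1.160886: r/365 = 1.160886^(1/365) − 1 = 0.000409, so r = 0.149214 = 14.921%.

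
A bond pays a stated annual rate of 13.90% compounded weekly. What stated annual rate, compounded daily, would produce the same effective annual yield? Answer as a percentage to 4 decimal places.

EAR = (1 + 0.1390/52)^52 − 1 = 0.148911.
Solve (1 + r/365)^365 = 1.148911: r/365 = 1.148911^(1/365) − 1 = 0.000380, so r = 0.138841 = 13.8841%.

13.8841%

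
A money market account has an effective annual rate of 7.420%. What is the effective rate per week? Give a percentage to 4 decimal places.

The per-week rate i satisfies (1 + i)^52 = 1 + 0.07420.
i = 1.07420^(1/52) − 1 = 0.0013774 = 0.1377%.

0.1377%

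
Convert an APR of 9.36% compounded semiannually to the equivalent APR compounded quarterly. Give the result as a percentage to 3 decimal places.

9.253%

EAR = (1 + 0.0936/2)^2 − 1 = 0.095790.
Solve (1 + r/4)^4 = 1.095790: r/4 = 1.095790^(1/4) − 1 = 0.023132, so r = 0.092530 = 9.253%.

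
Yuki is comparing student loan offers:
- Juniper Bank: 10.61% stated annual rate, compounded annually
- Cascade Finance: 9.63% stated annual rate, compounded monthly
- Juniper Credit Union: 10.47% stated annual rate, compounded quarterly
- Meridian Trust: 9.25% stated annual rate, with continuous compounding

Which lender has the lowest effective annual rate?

Juniper Bank: compounded annually, EAR = 10.610%
Cascade Finance: (1 + 0.0963/12)^12 − 1 = 10.067%
Juniper Credit Union: (1 + 0.1047/4)^4 − 1 = 10.888%
Meridian Trust: e^0.0925 − 1 = 9.691%
The lowest effective annual rate is Meridian Trust at 9.691%.

Meridian Trust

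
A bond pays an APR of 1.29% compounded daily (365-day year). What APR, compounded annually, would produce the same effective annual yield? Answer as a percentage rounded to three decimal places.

EAR = (1 + 0.0129/365)^365 − 1 = 0.012983.
Compounded annually, the equivalent nominal rate is the EAR itself: 1.298%.

1.298%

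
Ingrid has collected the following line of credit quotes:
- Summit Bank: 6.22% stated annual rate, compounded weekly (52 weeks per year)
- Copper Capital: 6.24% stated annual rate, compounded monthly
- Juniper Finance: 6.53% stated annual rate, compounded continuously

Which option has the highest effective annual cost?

Juniper Finance

Summit Bank: (1 + 0.0622/52)^52 − 1 = 6.414%
Copper Capital: (1 + 0.0624/12)^12 − 1 = 6.422%
Juniper Finance: e^0.0653 − 1 = 6.748%
The highest effective annual rate is Juniper Finance at 6.748%.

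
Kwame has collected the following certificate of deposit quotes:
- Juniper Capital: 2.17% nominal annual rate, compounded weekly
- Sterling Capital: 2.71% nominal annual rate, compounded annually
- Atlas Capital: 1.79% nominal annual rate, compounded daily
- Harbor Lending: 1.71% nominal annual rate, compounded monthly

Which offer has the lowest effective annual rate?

Harbor Lending

Juniper Capital: (1 + 0.0217/52)^52 − 1 = 2.193%
Sterling Capital: compounded annually, EAR = 2.710%
Atlas Capital: (1 + 0.0179/365)^365 − 1 = 1.806%
Harbor Lending: (1 + 0.0171/12)^12 − 1 = 1.723%
The lowest effective annual rate is Harbor Lending at 1.723%.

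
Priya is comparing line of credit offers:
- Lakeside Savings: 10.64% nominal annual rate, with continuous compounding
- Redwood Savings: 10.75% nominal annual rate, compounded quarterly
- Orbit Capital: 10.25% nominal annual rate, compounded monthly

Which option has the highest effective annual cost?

Lakeside Savings

Lakeside Savings: e^0.1064 − 1 = 11.227%
Redwood Savings: (1 + 0.1075/4)^4 − 1 = 11.191%
Orbit Capital: (1 + 0.1025/12)^12 − 1 = 10.746%
The highest effective annual rate is Lakeside Savings at 11.227%.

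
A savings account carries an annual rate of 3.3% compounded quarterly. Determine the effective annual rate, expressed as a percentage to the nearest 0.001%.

EAR = (1 + 0.033/4)^4 − 1.
= (1 + 0.008250)^4 − 1 = 1.033411 − 1 = 3.341%.

3.341%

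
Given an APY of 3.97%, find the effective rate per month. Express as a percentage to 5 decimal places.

The per-month rate i satisfies (1 + i)^12 = 1 + 0.0397.
i = 1.0397^(1/12) − 1 = 0.0032496 = 0.32496%.

0.32496%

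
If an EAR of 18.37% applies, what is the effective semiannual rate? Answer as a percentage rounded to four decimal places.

8.7980%

The per-half-year rate i satisfies (1 + i)^2 = 1 + 0.1837.
i = 1.1837^(1/2) − 1 = 0.0879798 = 8.7980%.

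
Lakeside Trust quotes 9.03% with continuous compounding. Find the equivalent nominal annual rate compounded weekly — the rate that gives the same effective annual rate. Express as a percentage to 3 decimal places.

EAR under continuous compounding: e^0.0903 − 1 = 0.094503.
Solve (1 + r/52)^52 = 1.094503: r/52 = 1.094503^(1/52) − 1 = 0.001738, so r = 0.090378 = 9.038%.

9.038%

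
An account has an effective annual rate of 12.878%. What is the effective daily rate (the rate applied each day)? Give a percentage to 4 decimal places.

0.0332%

The per-day rate i satisfies (1 + i)^365 = 1 + 0.12878.
i = 1.12878^(1/365) − 1 = 0.0003319 = 0.0332%.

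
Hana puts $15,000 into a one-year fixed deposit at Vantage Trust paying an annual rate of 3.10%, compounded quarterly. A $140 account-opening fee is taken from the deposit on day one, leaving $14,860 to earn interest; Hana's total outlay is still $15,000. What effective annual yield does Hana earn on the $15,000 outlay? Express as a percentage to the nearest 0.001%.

Value after one year: 14,860 × (1 + 0.0310/4)^4 = 14,860 × 1.031362 = $15,326.04.
Effective yield on the $15,000 outlay: 15,326.04 / 15,000 − 1 = 0.021736 = 2.174%.

2.174%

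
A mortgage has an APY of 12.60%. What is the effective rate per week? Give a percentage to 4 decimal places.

0.2285%

The per-week rate i satisfies (1 + i)^52 = 1 + 0.1260.
i = 1.1260^(1/52) − 1 = 0.0022848 = 0.2285%.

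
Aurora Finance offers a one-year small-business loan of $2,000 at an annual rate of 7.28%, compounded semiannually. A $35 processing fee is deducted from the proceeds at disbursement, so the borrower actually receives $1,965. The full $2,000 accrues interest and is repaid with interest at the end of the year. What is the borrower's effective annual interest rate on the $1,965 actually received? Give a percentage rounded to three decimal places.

9.326%

Amount owed after one year: 2,000 × (1 + 0.0728/2)^2 = 2,000 × 1.074125 = $2,148.25.
Effective rate on net proceeds: 2,148.25 / 1,965 − 1 = 0.093257 = 9.326%.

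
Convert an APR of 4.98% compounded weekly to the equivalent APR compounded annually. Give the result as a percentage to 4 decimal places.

5.1036%

EAR = (1 + 0.0498/52)^52 − 1 = 0.051036.
Compounded annually, the equivalent nominal rate is the EAR itself: 5.1036%.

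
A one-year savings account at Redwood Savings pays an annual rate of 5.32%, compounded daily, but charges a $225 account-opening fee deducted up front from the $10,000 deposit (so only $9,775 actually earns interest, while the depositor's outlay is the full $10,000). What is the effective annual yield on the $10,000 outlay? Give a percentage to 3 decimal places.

Value after one year: 9,775 × (1 + 0.0532/365)^365 = 9,775 × 1.054636 = $10,309.07.
Effective yield on the $10,000 outlay: 10,309.07 / 10,000 − 1 = 0.030907 = 3.091%.

3.091%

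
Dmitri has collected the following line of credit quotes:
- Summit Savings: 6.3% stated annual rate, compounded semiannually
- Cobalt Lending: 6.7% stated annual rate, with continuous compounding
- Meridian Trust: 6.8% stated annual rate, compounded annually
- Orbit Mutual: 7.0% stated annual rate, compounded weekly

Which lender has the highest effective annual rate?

Orbit Mutual

Summit Savings: (1 + 0.063/2)^2 − 1 = 6.399%
Cobalt Lending: e^0.067 − 1 = 6.930%
Meridian Trust: compounded annually, EAR = 6.800%
Orbit Mutual: (1 + 0.070/52)^52 − 1 = 7.246%
The highest effective annual rate is Orbit Mutual at 7.246%.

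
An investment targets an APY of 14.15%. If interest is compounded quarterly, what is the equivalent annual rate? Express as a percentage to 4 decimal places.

(1 + r/4)^4 − 1 = 0.1415, so 1 + r/4 = 1.1415^(1/4).
r/4 = 0.033639, so r = 0.134557 = 13.4557%.

13.4557%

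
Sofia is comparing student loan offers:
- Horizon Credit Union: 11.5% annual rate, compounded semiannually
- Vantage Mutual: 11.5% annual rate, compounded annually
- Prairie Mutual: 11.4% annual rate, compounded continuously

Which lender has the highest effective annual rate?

Prairie Mutual

Horizon Credit Union: (1 + 0.115/2)^2 − 1 = 11.831%
Vantage Mutual: compounded annually, EAR = 11.500%
Prairie Mutual: e^0.114 − 1 = 12.075%
The highest effective annual rate is Prairie Mutual at 12.075%.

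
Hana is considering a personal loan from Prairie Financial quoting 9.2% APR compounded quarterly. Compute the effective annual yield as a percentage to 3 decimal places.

9.522%

EAR = (1 + 0.092/4)^4 − 1.
= (1 + 0.023000)^4 − 1 = 1.095223 − 1 = 9.522%.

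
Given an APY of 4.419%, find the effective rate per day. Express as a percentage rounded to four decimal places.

0.0118%

The per-day rate i satisfies (1 + i)^365 = 1 + 0.04419.
i = 1.04419^(1/365) − 1 = 0.0001185 = 0.0118%.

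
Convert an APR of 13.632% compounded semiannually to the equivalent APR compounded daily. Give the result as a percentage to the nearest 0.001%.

13.190%

EAR = (1 + 0.13632/2)^2 − 1 = 0.140966.
Solve (1 + r/365)^365 = 1.140966: r/365 = 1.140966^(1/365) − 1 = 0.000361, so r = 0.131899 = 13.190%.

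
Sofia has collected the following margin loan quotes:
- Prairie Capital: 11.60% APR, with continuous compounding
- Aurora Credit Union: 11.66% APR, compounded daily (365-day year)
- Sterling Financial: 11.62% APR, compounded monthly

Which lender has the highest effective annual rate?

Aurora Credit Union

Prairie Capital: e^0.1160 − 1 = 12.300%
Aurora Credit Union: (1 + 0.1166/365)^365 − 1 = 12.365%
Sterling Financial: (1 + 0.1162/12)^12 − 1 = 12.259%
The highest effective annual rate is Aurora Credit Union at 12.365%.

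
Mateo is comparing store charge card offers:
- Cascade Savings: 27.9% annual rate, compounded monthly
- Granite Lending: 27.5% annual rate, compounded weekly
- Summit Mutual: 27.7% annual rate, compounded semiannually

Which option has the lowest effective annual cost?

Cascade Savings: (1 + 0.279/12)^12 − 1 = 31.759%
Granite Lending: (1 + 0.275/52)^52 − 1 = 31.558%
Summit Mutual: (1 + 0.277/2)^2 − 1 = 29.618%
The lowest effective annual rate is Summit Mutual at 29.618%.

Summit Mutual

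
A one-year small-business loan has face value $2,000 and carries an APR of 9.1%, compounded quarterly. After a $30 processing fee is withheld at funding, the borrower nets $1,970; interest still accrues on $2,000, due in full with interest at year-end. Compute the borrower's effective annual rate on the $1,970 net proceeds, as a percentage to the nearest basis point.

Amount owed after one year: 2,000 × (1 + 0.091/4)^4 = 2,000 × 1.094153 = $2,188.31.
Effective rate on net proceeds: 2,188.31 / 1,970 − 1 = 0.110815 = 11.08%.

11.08%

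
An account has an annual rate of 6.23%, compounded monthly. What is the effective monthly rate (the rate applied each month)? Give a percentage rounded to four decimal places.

0.5192%

With a nominal annual rate compounded monthly, the periodic rate is the nominal rate divided by 12.
i = 0.0623 / 12 = 0.0051917 = 0.5192%.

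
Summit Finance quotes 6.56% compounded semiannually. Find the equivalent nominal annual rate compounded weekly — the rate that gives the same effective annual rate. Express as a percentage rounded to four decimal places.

EAR = (1 + 0.0656/2)^2 − 1 = 0.066676.
Solve (1 + r/52)^52 = 1.066676: r/52 = 1.066676^(1/52) − 1 = 0.001242, so r = 0.064587 = 6.4587%.

6.4587%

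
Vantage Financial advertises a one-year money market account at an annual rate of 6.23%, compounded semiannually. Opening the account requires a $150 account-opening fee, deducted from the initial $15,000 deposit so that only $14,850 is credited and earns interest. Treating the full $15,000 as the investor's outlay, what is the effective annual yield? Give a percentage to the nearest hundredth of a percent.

Value after one year: 14,850 × (1 + 0.0623/2)^2 = 14,850 × 1.063270 = $15,789.56.
Effective yield on the $15,000 outlay: 15,789.56 / 15,000 − 1 = 0.052638 = 5.26%.

5.26%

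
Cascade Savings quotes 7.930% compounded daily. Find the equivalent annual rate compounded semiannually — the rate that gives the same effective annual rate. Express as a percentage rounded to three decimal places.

EAR = (1 + 0.07930/365)^365 − 1 = 0.082520.
Solve (1 + r/2)^2 = 1.082520: r/2 = 1.082520^(1/2) − 1 = 0.040442, so r = 0.080884 = 8.088%.

8.088%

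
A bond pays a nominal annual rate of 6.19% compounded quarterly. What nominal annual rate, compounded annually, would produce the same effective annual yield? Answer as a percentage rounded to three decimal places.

EAR = (1 + 0.0619/4)^4 − 1 = 0.063352.
Compounded annually, the equivalent nominal rate is the EAR itself: 6.335%.

6.335%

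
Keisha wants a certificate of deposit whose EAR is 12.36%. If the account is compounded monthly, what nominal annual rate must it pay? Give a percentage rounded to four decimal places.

(1 + r/12)^12 − 1 = 0.1236, so 1 + r/12 = 1.1236^(1/12).
r/12 = 0.009759, so r = 0.117106 = 11.7106%.

11.7106%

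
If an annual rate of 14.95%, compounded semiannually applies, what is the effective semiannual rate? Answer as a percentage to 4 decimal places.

7.4750%

With a nominal annual rate compounded semiannually, the periodic rate is the nominal rate divided by 2.
i = 0.1495 / 2 = 0.0747500 = 7.4750%.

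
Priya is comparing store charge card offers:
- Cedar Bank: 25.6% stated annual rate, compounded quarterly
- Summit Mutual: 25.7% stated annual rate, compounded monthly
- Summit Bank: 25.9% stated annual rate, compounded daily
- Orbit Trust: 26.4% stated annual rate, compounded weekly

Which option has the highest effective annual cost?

Cedar Bank: (1 + 0.256/4)^4 − 1 = 28.164%
Summit Mutual: (1 + 0.257/12)^12 − 1 = 28.954%
Summit Bank: (1 + 0.259/365)^365 − 1 = 29.551%
Orbit Trust: (1 + 0.264/52)^52 − 1 = 30.126%
The highest effective annual rate is Orbit Trust at 30.126%.

Orbit Trust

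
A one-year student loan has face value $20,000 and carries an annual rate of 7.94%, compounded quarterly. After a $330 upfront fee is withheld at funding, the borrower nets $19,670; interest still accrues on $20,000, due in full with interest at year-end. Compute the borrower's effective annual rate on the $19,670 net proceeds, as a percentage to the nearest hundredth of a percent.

Amount owed after one year: 20,000 × (1 + 0.0794/4)^4 = 20,000 × 1.081796 = $21,635.91.
Effective rate on net proceeds: 21,635.91 / 19,670 − 1 = 0.099945 = 9.99%.

9.99%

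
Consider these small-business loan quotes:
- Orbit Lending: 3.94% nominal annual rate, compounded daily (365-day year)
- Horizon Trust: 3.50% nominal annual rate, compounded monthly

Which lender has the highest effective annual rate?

Orbit Lending

Orbit Lending: (1 + 0.0394/365)^365 − 1 = 4.018%
Horizon Trust: (1 + 0.0350/12)^12 − 1 = 3.557%
The highest effective annual rate is Orbit Lending at 4.018%.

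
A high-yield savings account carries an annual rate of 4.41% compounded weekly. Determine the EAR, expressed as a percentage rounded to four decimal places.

EAR = (1 + 0.0441/52)^52 − 1.
= 1.045067 − 1 = 4.5067%.

4.5067%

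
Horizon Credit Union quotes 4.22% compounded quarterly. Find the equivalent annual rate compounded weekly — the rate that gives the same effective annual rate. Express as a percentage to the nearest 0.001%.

4.200%

EAR = (1 + 0.0422/4)^4 − 1 = 0.042873.
Solve (1 + r/52)^52 = 1.042873: r/52 = 1.042873^(1/52) − 1 = 0.000808, so r = 0.041996 = 4.200%.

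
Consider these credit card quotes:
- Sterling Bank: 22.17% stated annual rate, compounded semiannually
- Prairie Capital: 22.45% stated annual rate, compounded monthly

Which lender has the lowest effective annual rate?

Sterling Bank: (1 + 0.2217/2)^2 − 1 = 23.399%
Prairie Capital: (1 + 0.2245/12)^12 − 1 = 24.910%
The lowest effective annual rate is Sterling Bank at 23.399%.

Sterling Bank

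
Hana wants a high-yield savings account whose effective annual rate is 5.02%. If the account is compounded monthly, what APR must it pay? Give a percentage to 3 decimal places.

(1 + r/12)^12 − 1 = 0.0502, so 1 + r/12 = 1.0502^(1/12).
r/12 = 0.004090, so r = 0.049081 = 4.908%.

4.908%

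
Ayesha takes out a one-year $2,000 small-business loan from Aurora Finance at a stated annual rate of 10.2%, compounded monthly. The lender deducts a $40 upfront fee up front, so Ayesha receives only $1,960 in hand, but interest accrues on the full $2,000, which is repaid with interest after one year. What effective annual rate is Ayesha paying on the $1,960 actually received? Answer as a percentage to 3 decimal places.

12.950%

Amount owed after one year: 2,000 × (1 + 0.102/12)^12 = 2,000 × 1.106906 = $2,213.81.
Effective rate on net proceeds: 2,213.81 / 1,960 − 1 = 0.129496 = 12.950%.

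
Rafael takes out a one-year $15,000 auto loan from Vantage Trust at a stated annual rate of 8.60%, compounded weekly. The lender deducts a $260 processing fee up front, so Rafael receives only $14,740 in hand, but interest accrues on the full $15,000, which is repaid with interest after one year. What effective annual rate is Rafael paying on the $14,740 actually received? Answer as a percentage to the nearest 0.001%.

Amount owed after one year: 15,000 × (1 + 0.0860/52)^52 = 15,000 × 1.089729 = $16,345.93.
Effective rate on net proceeds: 16,345.93 / 14,740 − 1 = 0.108951 = 10.895%.

10.895%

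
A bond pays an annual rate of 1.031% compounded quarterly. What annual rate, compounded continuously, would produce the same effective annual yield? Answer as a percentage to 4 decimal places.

1.0297%

EAR = (1 + 0.01031/4)^4 − 1 = 0.010350.
Equivalent continuous rate: r = ln(1 + 0.010350) = 0.010297 = 1.0297%.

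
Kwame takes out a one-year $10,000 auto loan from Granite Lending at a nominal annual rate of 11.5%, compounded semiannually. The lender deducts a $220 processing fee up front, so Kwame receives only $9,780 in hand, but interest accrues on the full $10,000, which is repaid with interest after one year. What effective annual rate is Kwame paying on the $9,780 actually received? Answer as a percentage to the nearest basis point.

14.35%

Amount owed after one year: 10,000 × (1 + 0.115/2)^2 = 10,000 × 1.118306 = $11,183.06.
Effective rate on net proceeds: 11,183.06 / 9,780 − 1 = 0.143462 = 14.35%.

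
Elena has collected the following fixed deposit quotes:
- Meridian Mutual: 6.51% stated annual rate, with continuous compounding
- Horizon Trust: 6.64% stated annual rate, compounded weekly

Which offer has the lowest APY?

Meridian Mutual: e^0.0651 − 1 = 6.727%
Horizon Trust: (1 + 0.0664/52)^52 − 1 = 6.861%
The lowest effective annual rate is Meridian Mutual at 6.727%.

Meridian Mutual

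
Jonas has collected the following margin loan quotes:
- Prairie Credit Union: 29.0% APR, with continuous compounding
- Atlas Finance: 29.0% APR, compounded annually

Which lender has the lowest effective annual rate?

Prairie Credit Union: e^0.290 − 1 = 33.643%
Atlas Finance: compounded annually, EAR = 29.000%
The lowest effective annual rate is Atlas Finance at 29.000%.

Atlas Finance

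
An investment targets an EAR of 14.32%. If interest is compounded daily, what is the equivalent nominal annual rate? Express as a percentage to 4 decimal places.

(1 + r/365)^365 − 1 = 0.1432, so 1 + r/365 = 1.1432^(1/365).
r/365 = 0.000367, so r = 0.133856 = 13.3856%.

13.3856%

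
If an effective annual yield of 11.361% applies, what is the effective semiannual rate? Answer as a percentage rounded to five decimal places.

The per-half-year rate i satisfies (1 + i)^2 = 1 + 0.11361.
i = 1.11361^(1/2) − 1 = 0.0552772 = 5.52772%.

5.52772%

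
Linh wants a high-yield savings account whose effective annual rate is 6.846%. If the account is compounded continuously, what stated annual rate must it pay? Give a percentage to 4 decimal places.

6.6218%

Continuous: nominal r satisfies e^r − 1 = 0.06846.
r = ln(1 + 0.06846) = ln(1.06846) = 0.066218 = 6.6218%.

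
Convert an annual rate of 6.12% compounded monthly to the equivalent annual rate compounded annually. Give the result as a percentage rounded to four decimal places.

EAR = (1 + 0.0612/12)^12 − 1 = 0.062946.
Compounded annually, the equivalent nominal rate is the EAR itself: 6.2946%.

6.2946%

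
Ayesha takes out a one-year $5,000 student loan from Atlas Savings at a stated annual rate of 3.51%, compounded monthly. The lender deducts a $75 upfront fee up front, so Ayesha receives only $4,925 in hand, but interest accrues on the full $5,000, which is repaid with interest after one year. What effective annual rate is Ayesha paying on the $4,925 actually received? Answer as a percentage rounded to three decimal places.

Amount owed after one year: 5,000 × (1 + 0.0351/12)^12 = 5,000 × 1.035670 = $5,178.35.
Effective rate on net proceeds: 5,178.35 / 4,925 − 1 = 0.051442 = 5.144%.

5.144%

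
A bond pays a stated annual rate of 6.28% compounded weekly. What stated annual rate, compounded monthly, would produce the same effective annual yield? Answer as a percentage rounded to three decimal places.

EAR = (1 + 0.0628/52)^52 − 1 = 0.064774.
Solve (1 + r/12)^12 = 1.064774: r/12 = 1.064774^(1/12) − 1 = 0.005244, so r = 0.062927 = 6.293%.

6.293%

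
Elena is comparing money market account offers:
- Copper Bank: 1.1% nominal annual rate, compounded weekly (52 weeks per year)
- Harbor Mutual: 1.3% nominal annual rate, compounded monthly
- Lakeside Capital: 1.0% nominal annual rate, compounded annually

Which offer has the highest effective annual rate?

Copper Bank: (1 + 0.011/52)^52 − 1 = 1.106%
Harbor Mutual: (1 + 0.013/12)^12 − 1 = 1.308%
Lakeside Capital: compounded annually, EAR = 1.000%
The highest effective annual rate is Harbor Mutual at 1.308%.

Harbor Mutual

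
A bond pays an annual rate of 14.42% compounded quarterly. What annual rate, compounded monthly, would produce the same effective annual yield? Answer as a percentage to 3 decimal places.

14.250%

EAR = (1 + 0.1442/4)^4 − 1 = 0.152187.
Solve (1 + r/12)^12 = 1.152187: r/12 = 1.152187^(1/12) − 1 = 0.011875, so r = 0.142501 = 14.250%.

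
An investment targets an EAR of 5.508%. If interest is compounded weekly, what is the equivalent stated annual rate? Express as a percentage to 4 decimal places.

(1 + r/52)^52 − 1 = 0.05508, so 1 + r/52 = 1.05508^(1/52).
r/52 = 0.001032, so r = 0.053644 = 5.3644%.

5.3644%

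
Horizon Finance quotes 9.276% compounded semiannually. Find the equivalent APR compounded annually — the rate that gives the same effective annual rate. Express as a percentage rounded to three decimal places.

9.491%

EAR = (1 + 0.09276/2)^2 − 1 = 0.094911.
Compounded annually, the equivalent nominal rate is the EAR itself: 9.491%.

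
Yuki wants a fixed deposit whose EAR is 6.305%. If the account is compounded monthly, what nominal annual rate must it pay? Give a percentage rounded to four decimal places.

(1 + r/12)^12 − 1 = 0.06305, so 1 + r/12 = 1.06305^(1/12).
r/12 = 0.005108, so r = 0.061298 = 6.1298%.

6.1298%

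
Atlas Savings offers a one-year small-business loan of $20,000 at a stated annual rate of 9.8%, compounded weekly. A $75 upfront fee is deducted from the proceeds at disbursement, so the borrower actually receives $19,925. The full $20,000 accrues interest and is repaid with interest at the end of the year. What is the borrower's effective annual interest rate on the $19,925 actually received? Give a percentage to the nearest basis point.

Amount owed after one year: 20,000 × (1 + 0.098/52)^52 = 20,000 × 1.102861 = $22,057.22.
Effective rate on net proceeds: 22,057.22 / 19,925 − 1 = 0.107012 = 10.70%.

10.70%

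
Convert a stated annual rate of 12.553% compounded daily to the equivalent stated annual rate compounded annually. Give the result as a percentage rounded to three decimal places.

13.372%

EAR = (1 + 0.12553/365)^365 − 1 = 0.133725.
Compounded annually, the equivalent nominal rate is the EAR itself: 13.372%.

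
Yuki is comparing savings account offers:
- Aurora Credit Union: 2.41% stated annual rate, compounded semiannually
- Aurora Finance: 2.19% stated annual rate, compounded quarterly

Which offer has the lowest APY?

Aurora Credit Union: (1 + 0.0241/2)^2 − 1 = 2.425%
Aurora Finance: (1 + 0.0219/4)^4 − 1 = 2.208%
The lowest effective annual rate is Aurora Finance at 2.208%.

Aurora Finance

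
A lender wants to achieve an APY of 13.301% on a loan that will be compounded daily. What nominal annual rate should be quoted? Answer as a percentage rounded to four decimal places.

12.4899%

(1 + r/365)^365 − 1 = 0.13301, so 1 + r/365 = 1.13301^(1/365).
r/365 = 0.000342, so r = 0.124899 = 12.4899%.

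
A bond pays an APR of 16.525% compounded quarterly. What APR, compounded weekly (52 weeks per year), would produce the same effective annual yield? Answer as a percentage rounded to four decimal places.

16.2180%

EAR = (1 + 0.16525/4)^4 − 1 = 0.175775.
Solve (1 + r/52)^52 = 1.175775: r/52 = 1.175775^(1/52) − 1 = 0.003119, so r = 0.162180 = 16.2180%.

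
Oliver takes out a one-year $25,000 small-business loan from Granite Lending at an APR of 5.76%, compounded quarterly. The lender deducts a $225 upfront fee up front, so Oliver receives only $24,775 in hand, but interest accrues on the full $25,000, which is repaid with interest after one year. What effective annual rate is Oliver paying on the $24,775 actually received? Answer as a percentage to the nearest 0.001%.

6.847%

Amount owed after one year: 25,000 × (1 + 0.0576/4)^4 = 25,000 × 1.058856 = $26,471.40.
Effective rate on net proceeds: 26,471.40 / 24,775 − 1 = 0.068472 = 6.847%.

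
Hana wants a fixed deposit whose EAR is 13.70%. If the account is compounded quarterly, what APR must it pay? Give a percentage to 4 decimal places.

13.0476%

(1 + r/4)^4 − 1 = 0.1370, so 1 + r/4 = 1.1370^(1/4).
r/4 = 0.032619, so r = 0.130476 = 13.0476%.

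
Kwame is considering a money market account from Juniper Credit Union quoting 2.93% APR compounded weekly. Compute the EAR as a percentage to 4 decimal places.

EAR = (1 + 0.0293/52)^52 − 1.
= 1.029725 − 1 = 2.9725%.

2.9725%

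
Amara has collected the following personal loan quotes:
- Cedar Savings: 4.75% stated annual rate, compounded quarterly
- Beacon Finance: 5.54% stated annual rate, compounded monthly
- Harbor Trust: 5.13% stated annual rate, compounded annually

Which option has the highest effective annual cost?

Cedar Savings: (1 + 0.0475/4)^4 − 1 = 4.835%
Beacon Finance: (1 + 0.0554/12)^12 − 1 = 5.683%
Harbor Trust: compounded annually, EAR = 5.130%
The highest effective annual rate is Beacon Finance at 5.683%.

Beacon Finance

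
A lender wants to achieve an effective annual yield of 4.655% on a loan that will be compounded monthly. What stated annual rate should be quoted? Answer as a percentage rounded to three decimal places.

4.559%

(1 + r/12)^12 − 1 = 0.04655, so 1 + r/12 = 1.04655^(1/12).
r/12 = 0.003799, so r = 0.045585 = 4.559%.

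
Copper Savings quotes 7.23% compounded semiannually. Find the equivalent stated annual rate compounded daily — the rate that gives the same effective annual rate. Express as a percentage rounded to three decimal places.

EAR = (1 + 0.0723/2)^2 − 1 = 0.073607.
Solve (1 + r/365)^365 = 1.073607: r/365 = 1.073607^(1/365) − 1 = 0.000195, so r = 0.071031 = 7.103%.

7.103%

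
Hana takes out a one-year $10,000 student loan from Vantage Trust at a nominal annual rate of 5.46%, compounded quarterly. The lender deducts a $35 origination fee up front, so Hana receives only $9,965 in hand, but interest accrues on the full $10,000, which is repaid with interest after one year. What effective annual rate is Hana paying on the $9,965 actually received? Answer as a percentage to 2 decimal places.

Amount owed after one year: 10,000 × (1 + 0.0546/4)^4 = 10,000 × 1.055728 = $10,557.28.
Effective rate on net proceeds: 10,557.28 / 9,965 − 1 = 0.059436 = 5.94%.

5.94%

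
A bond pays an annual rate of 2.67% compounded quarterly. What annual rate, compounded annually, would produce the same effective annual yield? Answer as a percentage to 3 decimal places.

2.697%

EAR = (1 + 0.0267/4)^4 − 1 = 0.026969.
Compounded annually, the equivalent nominal rate is the EAR itself: 2.697%.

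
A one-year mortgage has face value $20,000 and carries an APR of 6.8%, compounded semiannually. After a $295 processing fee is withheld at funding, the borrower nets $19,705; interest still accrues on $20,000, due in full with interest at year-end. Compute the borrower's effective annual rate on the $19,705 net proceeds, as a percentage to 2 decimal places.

Amount owed after one year: 20,000 × (1 + 0.068/2)^2 = 20,000 × 1.069156 = $21,383.12.
Effective rate on net proceeds: 21,383.12 / 19,705 − 1 = 0.085162 = 8.52%.

8.52%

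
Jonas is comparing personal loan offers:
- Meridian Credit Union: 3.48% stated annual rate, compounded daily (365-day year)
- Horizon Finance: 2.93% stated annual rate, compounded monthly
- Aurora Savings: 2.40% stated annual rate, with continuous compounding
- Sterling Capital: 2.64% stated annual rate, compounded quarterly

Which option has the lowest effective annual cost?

Aurora Savings

Meridian Credit Union: (1 + 0.0348/365)^365 − 1 = 3.541%
Horizon Finance: (1 + 0.0293/12)^12 − 1 = 2.970%
Aurora Savings: e^0.0240 − 1 = 2.429%
Sterling Capital: (1 + 0.0264/4)^4 − 1 = 2.666%
The lowest effective annual rate is Aurora Savings at 2.429%.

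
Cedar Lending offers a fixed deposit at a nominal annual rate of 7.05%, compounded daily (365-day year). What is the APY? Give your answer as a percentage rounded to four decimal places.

7.3037%

EAR = (1 + 0.0705/365)^365 − 1.
= (1 + 0.000193)^365 − 1 = 1.073037 − 1 = 7.3037%.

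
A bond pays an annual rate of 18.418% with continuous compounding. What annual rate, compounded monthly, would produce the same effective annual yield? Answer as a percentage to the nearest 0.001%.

EAR under continuous compounding: e^0.18418 − 1 = 0.202232.
Solve (1 + r/12)^12 = 1.202232: r/12 = 1.202232^(1/12) − 1 = 0.015467, so r = 0.185601 = 18.560%.

18.560%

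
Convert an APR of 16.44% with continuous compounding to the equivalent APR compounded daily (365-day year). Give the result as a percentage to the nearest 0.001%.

16.444%

EAR under continuous compounding: e^0.1644 − 1 = 0.178686.
Solve (1 + r/365)^365 = 1.178686: r/365 = 1.178686^(1/365) − 1 = 0.000451, so r = 0.164437 = 16.444%.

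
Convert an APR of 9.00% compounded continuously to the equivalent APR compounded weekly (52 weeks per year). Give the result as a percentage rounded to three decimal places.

EAR under continuous compounding: e^0.0900 − 1 = 0.094174.
Solve (1 + r/52)^52 = 1.094174: r/52 = 1.094174^(1/52) − 1 = 0.001732, so r = 0.090078 = 9.008%.

9.008%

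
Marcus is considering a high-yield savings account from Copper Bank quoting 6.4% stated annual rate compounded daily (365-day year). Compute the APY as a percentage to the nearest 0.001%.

EAR = (1 + 0.064/365)^365 − 1.
= (1 + 0.000175)^365 − 1 = 1.066086 − 1 = 6.609%.

6.609%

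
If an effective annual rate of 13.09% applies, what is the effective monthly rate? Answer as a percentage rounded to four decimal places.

1.0304%

The per-month rate i satisfies (1 + i)^12 = 1 + 0.1309.
i = 1.1309^(1/12) − 1 = 0.0103039 = 1.0304%.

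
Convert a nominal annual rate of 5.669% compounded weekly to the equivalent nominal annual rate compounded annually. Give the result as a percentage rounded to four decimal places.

5.8295%

EAR = (1 + 0.05669/52)^52 − 1 = 0.058295.
Compounded annually, the equivalent nominal rate is the EAR itself: 5.8295%.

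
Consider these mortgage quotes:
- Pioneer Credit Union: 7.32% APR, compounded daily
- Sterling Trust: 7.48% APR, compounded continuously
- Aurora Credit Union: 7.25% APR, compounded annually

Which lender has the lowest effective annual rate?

Aurora Credit Union

Pioneer Credit Union: (1 + 0.0732/365)^365 − 1 = 7.594%
Sterling Trust: e^0.0748 − 1 = 7.767%
Aurora Credit Union: compounded annually, EAR = 7.250%
The lowest effective annual rate is Aurora Credit Union at 7.250%.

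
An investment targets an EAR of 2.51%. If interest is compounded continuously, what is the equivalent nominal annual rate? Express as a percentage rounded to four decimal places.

2.4790%

Continuous: nominal r satisfies e^r − 1 = 0.0251.
r = ln(1 + 0.0251) = ln(1.0251) = 0.024790 = 2.4790%.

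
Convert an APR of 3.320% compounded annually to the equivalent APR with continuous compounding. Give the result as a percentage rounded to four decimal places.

3.2661%

Compounded annually, EAR = nominal = 0.033200.
Equivalent continuous rate: r = ln(1 + 0.033200) = 0.032661 = 3.2661%.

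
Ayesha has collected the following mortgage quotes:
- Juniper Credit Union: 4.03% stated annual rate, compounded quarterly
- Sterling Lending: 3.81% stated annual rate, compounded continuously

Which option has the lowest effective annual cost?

Sterling Lending

Juniper Credit Union: (1 + 0.0403/4)^4 − 1 = 4.091%
Sterling Lending: e^0.0381 − 1 = 3.884%
The lowest effective annual rate is Sterling Lending at 3.884%.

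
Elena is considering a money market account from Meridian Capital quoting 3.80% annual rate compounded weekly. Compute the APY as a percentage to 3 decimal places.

3.872%

EAR = (1 + 0.0380/52)^52 − 1.
= (1 + 0.000731)^52 − 1 = 1.038717 − 1 = 3.872%.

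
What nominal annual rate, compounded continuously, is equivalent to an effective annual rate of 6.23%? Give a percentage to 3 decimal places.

Continuous: nominal r satisfies e^r − 1 = 0.0623.
r = ln(1 + 0.0623) = ln(1.0623) = 0.060436 = 6.044%.

6.044%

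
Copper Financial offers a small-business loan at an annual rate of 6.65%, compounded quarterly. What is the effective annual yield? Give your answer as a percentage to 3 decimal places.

6.818%

EAR = (1 + 0.0665/4)^4 − 1.
= (1 + 0.016625)^4 − 1 = 1.068177 − 1 = 6.818%.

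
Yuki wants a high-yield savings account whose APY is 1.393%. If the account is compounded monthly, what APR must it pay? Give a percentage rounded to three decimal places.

(1 + r/12)^12 − 1 = 0.01393, so 1 + r/12 = 1.01393^(1/12).
r/12 = 0.001153, so r = 0.013842 = 1.384%.

1.384%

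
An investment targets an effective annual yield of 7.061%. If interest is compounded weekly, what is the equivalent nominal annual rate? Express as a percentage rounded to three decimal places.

6.827%

(1 + r/52)^52 − 1 = 0.07061, so 1 + r/52 = 1.07061^(1/52).
r/52 = 0.001313, so r = 0.068273 = 6.827%.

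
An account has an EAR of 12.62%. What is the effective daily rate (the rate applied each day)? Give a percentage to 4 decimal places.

The per-day rate i satisfies (1 + i)^365 = 1 + 0.1262.
i = 1.1262^(1/365) − 1 = 0.0003257 = 0.0326%.

0.0326%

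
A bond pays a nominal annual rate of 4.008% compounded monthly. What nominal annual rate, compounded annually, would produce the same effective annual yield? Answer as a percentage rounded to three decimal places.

EAR = (1 + 0.04008/12)^12 − 1 = 0.040825.
Compounded annually, the equivalent nominal rate is the EAR itself: 4.082%.

4.082%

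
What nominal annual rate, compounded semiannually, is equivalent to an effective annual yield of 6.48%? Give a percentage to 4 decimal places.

(1 + r/2)^2 − 1 = 0.0648, so 1 + r/2 = 1.0648^(1/2).
r/2 = 0.031891, so r = 0.063783 = 6.3783%.

6.3783%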